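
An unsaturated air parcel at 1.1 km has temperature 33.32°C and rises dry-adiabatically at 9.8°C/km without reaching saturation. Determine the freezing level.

4.5 km

Height above start = (33.32 − 0) / 9.8 = 3.4 km
Altitude = 1100 m + 3400 m = 4500 m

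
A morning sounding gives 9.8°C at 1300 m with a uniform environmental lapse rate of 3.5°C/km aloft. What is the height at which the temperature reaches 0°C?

4100 m

Height above start = (9.8 − 0) / 3.5 = 2.8 km
Altitude = 1300 m + 2800 m = 4100 m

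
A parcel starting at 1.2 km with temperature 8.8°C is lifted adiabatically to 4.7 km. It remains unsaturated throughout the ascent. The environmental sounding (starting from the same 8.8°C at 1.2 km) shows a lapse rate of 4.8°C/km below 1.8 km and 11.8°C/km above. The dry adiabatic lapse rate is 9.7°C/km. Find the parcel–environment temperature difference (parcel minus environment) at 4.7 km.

+3.15°C (parcel warmer than environment)

Parcel:
  From 1200 m to 4700 m (dry): cools by 9.7 × 3.5 = 33.95°C, giving -25.15°C.
Environment:
  From 1200 m to 1800 m (environment, lower layer): cools by 4.8 × 0.6 = 2.88°C, giving 5.92°C.
  From 1800 m to 4700 m (environment, upper layer): cools by 11.8 × 2.9 = 34.22°C, giving -28.3°C.
T_parcel − T_env = -25.15 − (-28.3) = +3.15°C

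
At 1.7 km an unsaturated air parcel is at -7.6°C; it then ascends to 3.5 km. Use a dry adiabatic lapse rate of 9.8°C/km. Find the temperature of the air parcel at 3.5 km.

1700 → 3500 m (dry adiabatic, 9.8°C/km): ΔT = -9.8 × 1.8 = -17.64°C → T = -25.24°C

-25.24°C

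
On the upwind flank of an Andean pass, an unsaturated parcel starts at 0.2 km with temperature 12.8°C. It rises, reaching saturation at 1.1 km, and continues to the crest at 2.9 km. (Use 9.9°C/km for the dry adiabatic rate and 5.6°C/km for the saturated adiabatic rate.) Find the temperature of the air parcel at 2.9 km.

-6.19°C

200 → 1100 m (dry, 9.9°C/km): ΔT = -9.9 × 0.9 = -8.91°C → T = 3.89°C
1100 → 2900 m (saturated, 5.6°C/km): ΔT = -5.6 × 1.8 = -10.08°C → T = -6.19°C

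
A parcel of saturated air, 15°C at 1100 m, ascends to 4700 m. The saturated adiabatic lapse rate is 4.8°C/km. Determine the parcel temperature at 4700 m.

1100–4700 m, saturated adiabatic: Δz = 3.6 km ⇒ ΔT = -17.28°C; T = -2.28°C

-2.28°C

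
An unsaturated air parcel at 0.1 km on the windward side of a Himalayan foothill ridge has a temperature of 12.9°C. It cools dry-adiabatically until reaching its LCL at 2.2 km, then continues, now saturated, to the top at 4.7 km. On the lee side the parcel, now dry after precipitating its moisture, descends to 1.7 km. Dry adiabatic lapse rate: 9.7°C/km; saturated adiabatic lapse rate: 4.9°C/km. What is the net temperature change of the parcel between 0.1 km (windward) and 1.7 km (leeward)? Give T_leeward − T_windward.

100–2200 m, dry: Δz = 2.1 km ⇒ ΔT = -20.37°C; T = -7.47°C
2200–4700 m, saturated: Δz = 2.5 km ⇒ ΔT = -12.25°C; T = -19.72°C
4700–1700 m, dry descent: Δz = 3 km ⇒ ΔT = +29.1°C; T = 9.38°C
Net change vs windward start: 9.38 − 12.9 = -3.52°C

-3.52°C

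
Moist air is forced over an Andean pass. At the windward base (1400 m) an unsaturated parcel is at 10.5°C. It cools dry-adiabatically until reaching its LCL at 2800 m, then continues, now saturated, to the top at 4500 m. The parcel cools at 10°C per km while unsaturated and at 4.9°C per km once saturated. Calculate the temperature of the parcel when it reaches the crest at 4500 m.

-11.83°C

From 1400 m to 2800 m (dry): cools by 10 × 1.4 = 14°C, giving -3.5°C.
From 2800 m to 4500 m (saturated): cools by 4.9 × 1.7 = 8.33°C, giving -11.83°C.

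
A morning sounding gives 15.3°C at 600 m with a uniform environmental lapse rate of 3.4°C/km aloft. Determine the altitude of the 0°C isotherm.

5100 m

Height above start = (15.3 − 0) / 3.4 = 4.5 km
Altitude = 600 m + 4500 m = 5100 m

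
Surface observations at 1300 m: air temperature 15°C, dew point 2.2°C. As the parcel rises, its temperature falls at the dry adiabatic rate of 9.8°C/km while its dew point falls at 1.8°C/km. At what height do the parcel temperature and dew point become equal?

2900 m

T and T_d converge at 9.8 − 1.8 = 8°C per km
Height above start = (15 − 2.2) / 8 = 1.6 km
LCL altitude = 1300 m + 1600 m = 2900 m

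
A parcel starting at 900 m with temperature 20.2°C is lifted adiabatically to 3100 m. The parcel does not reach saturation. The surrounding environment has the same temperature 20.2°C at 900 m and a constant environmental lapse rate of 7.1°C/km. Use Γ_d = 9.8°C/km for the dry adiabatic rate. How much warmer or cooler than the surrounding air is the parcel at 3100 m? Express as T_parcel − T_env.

Parcel:
  900–3100 m, dry: Δz = 2.2 km ⇒ ΔT = -21.56°C; T = -1.36°C
Environment:
  900–3100 m, environment: Δz = 2.2 km ⇒ ΔT = -15.62°C; T = 4.58°C
T_parcel − T_env = -1.36 − 4.58 = -5.94°C

-5.94°C (parcel cooler than environment)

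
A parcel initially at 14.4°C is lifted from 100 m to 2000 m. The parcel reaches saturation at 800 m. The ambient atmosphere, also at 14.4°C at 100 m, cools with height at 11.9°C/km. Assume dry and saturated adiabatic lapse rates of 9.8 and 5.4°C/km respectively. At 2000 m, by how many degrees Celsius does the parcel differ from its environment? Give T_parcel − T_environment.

+9.27°C (parcel warmer than environment)

Parcel:
  100–800 m, dry: Δz = 0.7 km ⇒ ΔT = -6.86°C; T = 7.54°C
  800–2000 m, saturated: Δz = 1.2 km ⇒ ΔT = -6.48°C; T = 1.06°C
Environment:
  100–2000 m, environment: Δz = 1.9 km ⇒ ΔT = -22.61°C; T = -8.21°C
T_parcel − T_env = 1.06 − (-8.21) = +9.27°C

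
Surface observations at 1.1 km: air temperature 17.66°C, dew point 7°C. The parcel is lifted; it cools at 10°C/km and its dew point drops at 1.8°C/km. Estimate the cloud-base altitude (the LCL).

2.4 km

T and T_d converge at 10 − 1.8 = 8.2°C per km
Height above start = (17.66 − 7) / 8.2 = 1.3 km
LCL altitude = 1100 m + 1300 m = 2400 m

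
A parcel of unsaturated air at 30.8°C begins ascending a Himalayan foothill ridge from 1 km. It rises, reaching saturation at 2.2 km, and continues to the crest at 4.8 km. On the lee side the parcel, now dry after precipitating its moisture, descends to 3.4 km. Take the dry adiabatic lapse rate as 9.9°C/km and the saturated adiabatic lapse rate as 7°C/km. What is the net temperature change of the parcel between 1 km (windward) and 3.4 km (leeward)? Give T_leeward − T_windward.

From 1000 m to 2200 m (dry): cools by 9.9 × 1.2 = 11.88°C, giving 18.92°C.
From 2200 m to 4800 m (saturated): cools by 7 × 2.6 = 18.2°C, giving 0.72°C.
From 4800 m to 3400 m (dry descent): warms by 9.9 × 1.4 = 13.86°C, giving 14.58°C.
Net change vs windward start: 14.58 − 30.8 = -16.22°C

-16.22°C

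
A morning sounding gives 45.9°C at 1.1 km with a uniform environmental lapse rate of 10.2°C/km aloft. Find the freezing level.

5.6 km

Height above start = (45.9 − 0) / 10.2 = 4.5 km
Altitude = 1100 m + 4500 m = 5600 m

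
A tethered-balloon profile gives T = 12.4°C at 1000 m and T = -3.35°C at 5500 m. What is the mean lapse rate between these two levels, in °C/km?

Γ = −ΔT/Δz = (12.4 − (-3.35)) / (5500 − 1000) m
  = 15.75°C / 4.5 km = 3.5°C/km

3.5°C/km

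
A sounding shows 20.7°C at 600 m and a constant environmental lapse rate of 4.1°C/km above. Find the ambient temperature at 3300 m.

9.63°C

600–3300 m, environmental: Δz = 2.7 km ⇒ ΔT = -11.07°C; T = 9.63°C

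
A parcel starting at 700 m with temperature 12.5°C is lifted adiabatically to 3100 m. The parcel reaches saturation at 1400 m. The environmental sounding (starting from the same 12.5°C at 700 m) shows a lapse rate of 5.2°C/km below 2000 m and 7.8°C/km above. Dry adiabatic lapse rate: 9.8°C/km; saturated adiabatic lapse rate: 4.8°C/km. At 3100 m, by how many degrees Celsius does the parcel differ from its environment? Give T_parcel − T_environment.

+0.32°C (parcel warmer than environment)

Parcel:
  Dry to 1400 m: -9.8 × 0.7 km = -6.86°C, so T = 5.64°C.
  Saturated to 3100 m: -4.8 × 1.7 km = -8.16°C, so T = -2.52°C.
Environment:
  Environment, lower layer to 2000 m: -5.2 × 1.3 km = -6.76°C, so T = 5.74°C.
  Environment, upper layer to 3100 m: -7.8 × 1.1 km = -8.58°C, so T = -2.84°C.
T_parcel − T_env = -2.52 − (-2.84) = +0.32°C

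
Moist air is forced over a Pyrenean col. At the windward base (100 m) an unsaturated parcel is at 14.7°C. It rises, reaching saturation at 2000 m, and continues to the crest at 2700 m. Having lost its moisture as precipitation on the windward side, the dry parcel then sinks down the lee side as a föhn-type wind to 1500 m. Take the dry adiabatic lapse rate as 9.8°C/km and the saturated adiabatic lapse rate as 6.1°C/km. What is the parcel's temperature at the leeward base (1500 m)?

3.57°C

Dry to 2000 m: -9.8 × 1.9 km = -18.62°C, so T = -3.92°C.
Saturated to 2700 m: -6.1 × 0.7 km = -4.27°C, so T = -8.19°C.
Dry descent to 1500 m: +9.8 × 1.2 km = +11.76°C, so T = 3.57°C.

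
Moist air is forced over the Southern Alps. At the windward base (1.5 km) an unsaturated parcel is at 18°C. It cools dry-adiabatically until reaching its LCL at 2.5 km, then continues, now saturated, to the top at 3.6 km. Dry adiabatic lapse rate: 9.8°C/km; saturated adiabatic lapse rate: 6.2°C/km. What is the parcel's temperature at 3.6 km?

From 1500 m to 2500 m (dry): cools by 9.8 × 1 = 9.8°C, giving 8.2°C.
From 2500 m to 3600 m (saturated): cools by 6.2 × 1.1 = 6.82°C, giving 1.38°C.

1.38°C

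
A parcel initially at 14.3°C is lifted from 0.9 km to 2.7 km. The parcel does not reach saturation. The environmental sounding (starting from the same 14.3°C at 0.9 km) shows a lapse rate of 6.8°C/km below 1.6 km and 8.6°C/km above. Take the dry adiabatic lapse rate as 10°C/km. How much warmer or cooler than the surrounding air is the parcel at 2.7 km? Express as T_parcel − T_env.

Parcel:
  900–2700 m, dry: Δz = 1.8 km ⇒ ΔT = -18°C; T = -3.7°C
Environment:
  900–1600 m, environment, lower layer: Δz = 0.7 km ⇒ ΔT = -4.76°C; T = 9.54°C
  1600–2700 m, environment, upper layer: Δz = 1.1 km ⇒ ΔT = -9.46°C; T = 0.08°C
T_parcel − T_env = -3.7 − 0.08 = -3.78°C

-3.78°C (parcel cooler than environment)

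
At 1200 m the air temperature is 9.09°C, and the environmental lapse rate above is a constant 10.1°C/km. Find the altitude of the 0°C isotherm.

Height above start = (9.09 − 0) / 10.1 = 0.9 km
Altitude = 1200 m + 900 m = 2100 m

2100 m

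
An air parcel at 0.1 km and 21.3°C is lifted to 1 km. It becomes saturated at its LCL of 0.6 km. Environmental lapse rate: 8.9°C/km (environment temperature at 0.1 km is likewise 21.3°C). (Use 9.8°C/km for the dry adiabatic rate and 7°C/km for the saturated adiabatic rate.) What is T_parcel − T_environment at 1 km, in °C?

Parcel:
  From 100 m to 600 m (dry): cools by 9.8 × 0.5 = 4.9°C, giving 16.4°C.
  From 600 m to 1000 m (saturated): cools by 7 × 0.4 = 2.8°C, giving 13.6°C.
Environment:
  From 100 m to 1000 m (environment): cools by 8.9 × 0.9 = 8.01°C, giving 13.29°C.
T_parcel − T_env = 13.6 − 13.29 = +0.31°C

+0.31°C (parcel warmer than environment)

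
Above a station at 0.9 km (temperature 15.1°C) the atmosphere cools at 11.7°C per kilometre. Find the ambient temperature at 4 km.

-21.17°C

Environmental to 4000 m: -11.7 × 3.1 km = -36.27°C, so T = -21.17°C.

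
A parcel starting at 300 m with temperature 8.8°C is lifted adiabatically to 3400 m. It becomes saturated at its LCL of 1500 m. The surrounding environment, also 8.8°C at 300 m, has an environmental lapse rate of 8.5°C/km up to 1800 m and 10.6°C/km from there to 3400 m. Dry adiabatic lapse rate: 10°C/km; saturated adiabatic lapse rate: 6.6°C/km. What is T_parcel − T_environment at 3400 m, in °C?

Parcel:
  300 → 1500 m (dry, 10°C/km): ΔT = -10 × 1.2 = -12°C → T = -3.2°C
  1500 → 3400 m (saturated, 6.6°C/km): ΔT = -6.6 × 1.9 = -12.54°C → T = -15.74°C
Environment:
  300 → 1800 m (environment, lower layer, 8.5°C/km): ΔT = -8.5 × 1.5 = -12.75°C → T = -3.95°C
  1800 → 3400 m (environment, upper layer, 10.6°C/km): ΔT = -10.6 × 1.6 = -16.96°C → T = -20.91°C
T_parcel − T_env = -15.74 − (-20.91) = +5.17°C

+5.17°C (parcel warmer than environment)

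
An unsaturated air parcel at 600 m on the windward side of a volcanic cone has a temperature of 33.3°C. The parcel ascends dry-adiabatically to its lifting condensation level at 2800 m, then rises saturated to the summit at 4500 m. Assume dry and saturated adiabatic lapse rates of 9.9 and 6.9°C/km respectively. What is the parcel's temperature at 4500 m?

-0.21°C

600–2800 m, dry: Δz = 2.2 km ⇒ ΔT = -21.78°C; T = 11.52°C
2800–4500 m, saturated: Δz = 1.7 km ⇒ ΔT = -11.73°C; T = -0.21°C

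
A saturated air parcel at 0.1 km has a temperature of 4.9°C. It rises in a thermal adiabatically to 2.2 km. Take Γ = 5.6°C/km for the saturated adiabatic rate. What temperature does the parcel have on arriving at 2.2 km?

100–2200 m, saturated adiabatic: Δz = 2.1 km ⇒ ΔT = -11.76°C; T = -6.86°C

-6.86°C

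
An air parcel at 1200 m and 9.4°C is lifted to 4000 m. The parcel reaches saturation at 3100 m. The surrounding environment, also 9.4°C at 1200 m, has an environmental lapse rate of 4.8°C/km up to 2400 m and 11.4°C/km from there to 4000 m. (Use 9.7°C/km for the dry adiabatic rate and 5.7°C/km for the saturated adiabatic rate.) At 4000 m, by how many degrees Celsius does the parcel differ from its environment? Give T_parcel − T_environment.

+0.44°C (parcel warmer than environment)

Parcel:
  Dry to 3100 m: -9.7 × 1.9 km = -18.43°C, so T = -9.03°C.
  Saturated to 4000 m: -5.7 × 0.9 km = -5.13°C, so T = -14.16°C.
Environment:
  Environment, lower layer to 2400 m: -4.8 × 1.2 km = -5.76°C, so T = 3.64°C.
  Environment, upper layer to 4000 m: -11.4 × 1.6 km = -18.24°C, so T = -14.6°C.
T_parcel − T_env = -14.16 − (-14.6) = +0.44°C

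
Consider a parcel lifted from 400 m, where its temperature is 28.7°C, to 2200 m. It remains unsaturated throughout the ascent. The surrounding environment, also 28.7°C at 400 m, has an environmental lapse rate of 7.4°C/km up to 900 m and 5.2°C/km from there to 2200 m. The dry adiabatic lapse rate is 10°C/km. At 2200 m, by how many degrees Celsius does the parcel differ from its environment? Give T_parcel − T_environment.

Parcel:
  400–2200 m, dry: Δz = 1.8 km ⇒ ΔT = -18°C; T = 10.7°C
Environment:
  400–900 m, environment, lower layer: Δz = 0.5 km ⇒ ΔT = -3.7°C; T = 25°C
  900–2200 m, environment, upper layer: Δz = 1.3 km ⇒ ΔT = -6.76°C; T = 18.24°C
T_parcel − T_env = 10.7 − 18.24 = -7.54°C

-7.54°C (parcel cooler than environment)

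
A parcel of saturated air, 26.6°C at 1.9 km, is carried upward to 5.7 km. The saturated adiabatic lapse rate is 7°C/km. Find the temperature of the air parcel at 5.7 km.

1900 → 5700 m (saturated adiabatic, 7°C/km): ΔT = -7 × 3.8 = -26.6°C → T = 0°C

0°C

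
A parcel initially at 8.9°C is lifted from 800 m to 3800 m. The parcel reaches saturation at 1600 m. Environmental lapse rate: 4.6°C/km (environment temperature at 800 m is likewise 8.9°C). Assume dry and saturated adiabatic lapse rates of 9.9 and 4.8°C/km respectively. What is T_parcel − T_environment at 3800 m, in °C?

-4.68°C (parcel cooler than environment)

Parcel:
  800–1600 m, dry: Δz = 0.8 km ⇒ ΔT = -7.92°C; T = 0.98°C
  1600–3800 m, saturated: Δz = 2.2 km ⇒ ΔT = -10.56°C; T = -9.58°C
Environment:
  800–3800 m, environment: Δz = 3 km ⇒ ΔT = -13.8°C; T = -4.9°C
T_parcel − T_env = -9.58 − (-4.9) = -4.68°C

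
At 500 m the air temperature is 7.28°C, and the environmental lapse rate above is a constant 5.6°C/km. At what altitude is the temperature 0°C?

1800 m

Height above start = (7.28 − 0) / 5.6 = 1.3 km
Altitude = 500 m + 1300 m = 1800 m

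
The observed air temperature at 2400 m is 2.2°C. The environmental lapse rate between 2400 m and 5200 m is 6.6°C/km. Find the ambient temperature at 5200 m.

-16.28°C

2400–5200 m, environmental: Δz = 2.8 km ⇒ ΔT = -18.48°C; T = -16.28°C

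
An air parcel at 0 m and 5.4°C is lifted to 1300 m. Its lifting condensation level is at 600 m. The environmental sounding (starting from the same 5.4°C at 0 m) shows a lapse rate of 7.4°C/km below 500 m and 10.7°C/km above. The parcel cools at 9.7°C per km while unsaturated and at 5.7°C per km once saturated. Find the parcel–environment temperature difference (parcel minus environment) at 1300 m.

+2.45°C (parcel warmer than environment)

Parcel:
  0 → 600 m (dry, 9.7°C/km): ΔT = -9.7 × 0.6 = -5.82°C → T = -0.42°C
  600 → 1300 m (saturated, 5.7°C/km): ΔT = -5.7 × 0.7 = -3.99°C → T = -4.41°C
Environment:
  0 → 500 m (environment, lower layer, 7.4°C/km): ΔT = -7.4 × 0.5 = -3.7°C → T = 1.7°C
  500 → 1300 m (environment, upper layer, 10.7°C/km): ΔT = -10.7 × 0.8 = -8.56°C → T = -6.86°C
T_parcel − T_env = -4.41 − (-6.86) = +2.45°C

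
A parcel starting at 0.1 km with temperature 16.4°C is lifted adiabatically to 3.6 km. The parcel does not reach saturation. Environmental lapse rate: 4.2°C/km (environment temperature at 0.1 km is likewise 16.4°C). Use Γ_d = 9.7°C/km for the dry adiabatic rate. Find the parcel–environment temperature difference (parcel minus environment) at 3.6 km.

-19.25°C (parcel cooler than environment)

Parcel:
  Dry to 3600 m: -9.7 × 3.5 km = -33.95°C, so T = -17.55°C.
Environment:
  Environment to 3600 m: -4.2 × 3.5 km = -14.7°C, so T = 1.7°C.
T_parcel − T_env = -17.55 − 1.7 = -19.25°C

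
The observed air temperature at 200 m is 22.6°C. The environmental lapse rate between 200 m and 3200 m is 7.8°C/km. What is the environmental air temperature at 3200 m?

-0.8°C

200 → 3200 m (environmental, 7.8°C/km): ΔT = -7.8 × 3 = -23.4°C → T = -0.8°C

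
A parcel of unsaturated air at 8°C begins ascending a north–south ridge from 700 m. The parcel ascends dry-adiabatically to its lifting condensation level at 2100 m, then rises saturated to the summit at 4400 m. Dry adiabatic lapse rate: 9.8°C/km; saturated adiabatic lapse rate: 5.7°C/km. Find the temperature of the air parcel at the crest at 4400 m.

Dry to 2100 m: -9.8 × 1.4 km = -13.72°C, so T = -5.72°C.
Saturated to 4400 m: -5.7 × 2.3 km = -13.11°C, so T = -18.83°C.

-18.83°C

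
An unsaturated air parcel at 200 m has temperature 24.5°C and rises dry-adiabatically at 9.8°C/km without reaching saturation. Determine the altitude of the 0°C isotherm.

2700 m

Height above start = (24.5 − 0) / 9.8 = 2.5 km
Altitude = 200 m + 2500 m = 2700 m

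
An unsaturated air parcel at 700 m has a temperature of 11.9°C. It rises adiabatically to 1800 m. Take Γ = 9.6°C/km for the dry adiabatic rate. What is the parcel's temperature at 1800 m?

From 700 m to 1800 m (dry adiabatic): cools by 9.6 × 1.1 = 10.56°C, giving 1.34°C.

1.34°C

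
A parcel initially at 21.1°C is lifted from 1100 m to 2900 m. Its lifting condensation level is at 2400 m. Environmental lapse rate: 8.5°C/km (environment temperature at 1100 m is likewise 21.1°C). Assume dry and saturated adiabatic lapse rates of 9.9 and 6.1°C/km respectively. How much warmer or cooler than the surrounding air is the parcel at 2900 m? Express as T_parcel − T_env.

Parcel:
  1100–2400 m, dry: Δz = 1.3 km ⇒ ΔT = -12.87°C; T = 8.23°C
  2400–2900 m, saturated: Δz = 0.5 km ⇒ ΔT = -3.05°C; T = 5.18°C
Environment:
  1100–2900 m, environment: Δz = 1.8 km ⇒ ΔT = -15.3°C; T = 5.8°C
T_parcel − T_env = 5.18 − 5.8 = -0.62°C

-0.62°C (parcel cooler than environment)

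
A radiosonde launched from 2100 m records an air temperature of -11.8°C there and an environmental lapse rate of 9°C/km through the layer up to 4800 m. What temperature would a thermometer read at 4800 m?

-36.1°C

2100 → 4800 m (environmental, 9°C/km): ΔT = -9 × 2.7 = -24.3°C → T = -36.1°C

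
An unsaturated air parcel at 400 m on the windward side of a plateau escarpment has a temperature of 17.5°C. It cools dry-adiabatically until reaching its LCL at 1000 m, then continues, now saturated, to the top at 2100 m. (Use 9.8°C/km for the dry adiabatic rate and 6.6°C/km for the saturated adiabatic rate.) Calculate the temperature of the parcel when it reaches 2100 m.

4.36°C

Dry to 1000 m: -9.8 × 0.6 km = -5.88°C, so T = 11.62°C.
Saturated to 2100 m: -6.6 × 1.1 km = -7.26°C, so T = 4.36°C.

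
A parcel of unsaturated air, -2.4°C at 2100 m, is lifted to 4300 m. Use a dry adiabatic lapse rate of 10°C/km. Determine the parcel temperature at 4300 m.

-24.4°C

2100 → 4300 m (dry adiabatic, 10°C/km): ΔT = -10 × 2.2 = -22°C → T = -24.4°C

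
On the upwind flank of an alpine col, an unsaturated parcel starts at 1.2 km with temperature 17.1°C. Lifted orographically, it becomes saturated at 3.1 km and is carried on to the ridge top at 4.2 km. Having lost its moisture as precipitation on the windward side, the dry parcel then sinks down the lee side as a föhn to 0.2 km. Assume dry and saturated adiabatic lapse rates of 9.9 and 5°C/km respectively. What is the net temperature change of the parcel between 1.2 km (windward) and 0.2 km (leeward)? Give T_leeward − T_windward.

+15.29°C

From 1200 m to 3100 m (dry): cools by 9.9 × 1.9 = 18.81°C, giving -1.71°C.
From 3100 m to 4200 m (saturated): cools by 5 × 1.1 = 5.5°C, giving -7.21°C.
From 4200 m to 200 m (dry descent): warms by 9.9 × 4 = 39.6°C, giving 32.39°C.
Net change vs windward start: 32.39 − 17.1 = +15.29°C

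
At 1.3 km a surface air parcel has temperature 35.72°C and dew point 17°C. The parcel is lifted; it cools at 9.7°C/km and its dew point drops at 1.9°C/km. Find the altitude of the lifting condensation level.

3.7 km

T and T_d converge at 9.7 − 1.9 = 7.8°C per km
Height above start = (35.72 − 17) / 7.8 = 2.4 km
LCL altitude = 1300 m + 2400 m = 3700 m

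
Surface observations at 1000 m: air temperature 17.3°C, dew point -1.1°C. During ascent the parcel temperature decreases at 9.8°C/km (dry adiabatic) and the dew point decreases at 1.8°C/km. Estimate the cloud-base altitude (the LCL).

T and T_d converge at 9.8 − 1.8 = 8°C per km
Height above start = (17.3 − (-1.1)) / 8 = 2.3 km
LCL altitude = 1000 m + 2300 m = 3300 m

3300 m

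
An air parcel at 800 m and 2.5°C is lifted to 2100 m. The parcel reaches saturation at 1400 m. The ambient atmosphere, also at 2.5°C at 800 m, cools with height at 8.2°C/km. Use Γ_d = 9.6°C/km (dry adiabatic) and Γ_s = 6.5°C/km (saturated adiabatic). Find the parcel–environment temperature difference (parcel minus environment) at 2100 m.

Parcel:
  800 → 1400 m (dry, 9.6°C/km): ΔT = -9.6 × 0.6 = -5.76°C → T = -3.26°C
  1400 → 2100 m (saturated, 6.5°C/km): ΔT = -6.5 × 0.7 = -4.55°C → T = -7.81°C
Environment:
  800 → 2100 m (environment, 8.2°C/km): ΔT = -8.2 × 1.3 = -10.66°C → T = -8.16°C
T_parcel − T_env = -7.81 − (-8.16) = +0.35°C

+0.35°C (parcel warmer than environment)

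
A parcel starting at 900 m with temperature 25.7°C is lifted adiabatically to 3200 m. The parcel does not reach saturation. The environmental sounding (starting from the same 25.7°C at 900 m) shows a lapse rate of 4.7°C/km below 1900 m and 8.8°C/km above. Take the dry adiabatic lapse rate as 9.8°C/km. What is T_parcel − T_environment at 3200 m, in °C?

Parcel:
  Dry to 3200 m: -9.8 × 2.3 km = -22.54°C, so T = 3.16°C.
Environment:
  Environment, lower layer to 1900 m: -4.7 × 1 km = -4.7°C, so T = 21°C.
  Environment, upper layer to 3200 m: -8.8 × 1.3 km = -11.44°C, so T = 9.56°C.
T_parcel − T_env = 3.16 − 9.56 = -6.4°C

-6.4°C (parcel cooler than environment)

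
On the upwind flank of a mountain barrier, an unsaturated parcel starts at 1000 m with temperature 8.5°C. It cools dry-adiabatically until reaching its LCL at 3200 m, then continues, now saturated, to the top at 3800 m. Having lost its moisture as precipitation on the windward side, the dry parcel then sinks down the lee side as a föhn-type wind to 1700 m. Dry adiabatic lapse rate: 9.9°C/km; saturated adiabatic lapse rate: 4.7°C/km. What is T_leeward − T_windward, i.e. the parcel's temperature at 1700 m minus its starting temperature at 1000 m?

-3.81°C

1000 → 3200 m (dry, 9.9°C/km): ΔT = -9.9 × 2.2 = -21.78°C → T = -13.28°C
3200 → 3800 m (saturated, 4.7°C/km): ΔT = -4.7 × 0.6 = -2.82°C → T = -16.1°C
3800 → 1700 m (dry descent, 9.9°C/km): ΔT = +9.9 × 2.1 = +20.79°C → T = 4.69°C
Net change vs windward start: 4.69 − 8.5 = -3.81°C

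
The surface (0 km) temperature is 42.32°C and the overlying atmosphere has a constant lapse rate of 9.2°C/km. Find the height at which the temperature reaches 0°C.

Height above start = (42.32 − 0) / 9.2 = 4.6 km
Altitude = 0 m + 4600 m = 4600 m

4.6 km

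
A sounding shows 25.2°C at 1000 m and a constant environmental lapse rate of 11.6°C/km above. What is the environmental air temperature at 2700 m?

5.48°C

From 1000 m to 2700 m (environmental): cools by 11.6 × 1.7 = 19.72°C, giving 5.48°C.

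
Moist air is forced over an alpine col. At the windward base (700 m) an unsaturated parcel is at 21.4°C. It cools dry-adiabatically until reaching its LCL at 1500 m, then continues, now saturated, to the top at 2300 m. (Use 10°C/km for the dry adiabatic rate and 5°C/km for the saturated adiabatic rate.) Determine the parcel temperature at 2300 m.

9.4°C

From 700 m to 1500 m (dry): cools by 10 × 0.8 = 8°C, giving 13.4°C.
From 1500 m to 2300 m (saturated): cools by 5 × 0.8 = 4°C, giving 9.4°C.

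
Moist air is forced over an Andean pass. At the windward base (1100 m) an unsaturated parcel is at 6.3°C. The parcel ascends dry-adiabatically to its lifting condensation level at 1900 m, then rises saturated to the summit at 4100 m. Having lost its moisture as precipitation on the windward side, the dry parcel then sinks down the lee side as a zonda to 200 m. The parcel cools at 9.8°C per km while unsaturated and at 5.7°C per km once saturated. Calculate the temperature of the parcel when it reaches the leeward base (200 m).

24.14°C

Dry to 1900 m: -9.8 × 0.8 km = -7.84°C, so T = -1.54°C.
Saturated to 4100 m: -5.7 × 2.2 km = -12.54°C, so T = -14.08°C.
Dry descent to 200 m: +9.8 × 3.9 km = +38.22°C, so T = 24.14°C.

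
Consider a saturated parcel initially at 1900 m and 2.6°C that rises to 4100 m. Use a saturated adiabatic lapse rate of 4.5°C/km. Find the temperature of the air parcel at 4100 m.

1900 → 4100 m (saturated adiabatic, 4.5°C/km): ΔT = -4.5 × 2.2 = -9.9°C → T = -7.3°C

-7.3°C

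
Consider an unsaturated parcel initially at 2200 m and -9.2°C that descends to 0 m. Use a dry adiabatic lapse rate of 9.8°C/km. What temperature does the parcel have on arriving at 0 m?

12.36°C

From 2200 m to 0 m (dry adiabatic): warms by 9.8 × 2.2 = 21.56°C, giving 12.36°C.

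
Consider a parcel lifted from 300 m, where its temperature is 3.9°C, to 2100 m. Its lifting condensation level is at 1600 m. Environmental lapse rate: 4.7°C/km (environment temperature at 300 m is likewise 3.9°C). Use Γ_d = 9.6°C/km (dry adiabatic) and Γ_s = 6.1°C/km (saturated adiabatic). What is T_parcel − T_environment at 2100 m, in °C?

-7.07°C (parcel cooler than environment)

Parcel:
  From 300 m to 1600 m (dry): cools by 9.6 × 1.3 = 12.48°C, giving -8.58°C.
  From 1600 m to 2100 m (saturated): cools by 6.1 × 0.5 = 3.05°C, giving -11.63°C.
Environment:
  From 300 m to 2100 m (environment): cools by 4.7 × 1.8 = 8.46°C, giving -4.56°C.
T_parcel − T_env = -11.63 − (-4.56) = -7.07°C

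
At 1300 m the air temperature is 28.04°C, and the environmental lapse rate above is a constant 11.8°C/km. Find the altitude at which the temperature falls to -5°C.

4100 m

Height above start = (28.04 − (-5)) / 11.8 = 2.8 km
Altitude = 1300 m + 2800 m = 4100 m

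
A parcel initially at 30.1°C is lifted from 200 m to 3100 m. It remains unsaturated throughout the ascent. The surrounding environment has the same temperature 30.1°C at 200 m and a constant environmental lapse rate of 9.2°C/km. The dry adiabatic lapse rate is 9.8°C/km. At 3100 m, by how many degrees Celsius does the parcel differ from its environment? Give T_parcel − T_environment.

Parcel:
  200–3100 m, dry: Δz = 2.9 km ⇒ ΔT = -28.42°C; T = 1.68°C
Environment:
  200–3100 m, environment: Δz = 2.9 km ⇒ ΔT = -26.68°C; T = 3.42°C
T_parcel − T_env = 1.68 − 3.42 = -1.74°C

-1.74°C (parcel cooler than environment)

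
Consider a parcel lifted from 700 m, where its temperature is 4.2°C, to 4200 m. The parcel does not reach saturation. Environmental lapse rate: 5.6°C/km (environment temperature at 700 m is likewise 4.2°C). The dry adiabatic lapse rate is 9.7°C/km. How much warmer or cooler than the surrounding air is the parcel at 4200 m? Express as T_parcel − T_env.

-14.35°C (parcel cooler than environment)

Parcel:
  700 → 4200 m (dry, 9.7°C/km): ΔT = -9.7 × 3.5 = -33.95°C → T = -29.75°C
Environment:
  700 → 4200 m (environment, 5.6°C/km): ΔT = -5.6 × 3.5 = -19.6°C → T = -15.4°C
T_parcel − T_env = -29.75 − (-15.4) = -14.35°C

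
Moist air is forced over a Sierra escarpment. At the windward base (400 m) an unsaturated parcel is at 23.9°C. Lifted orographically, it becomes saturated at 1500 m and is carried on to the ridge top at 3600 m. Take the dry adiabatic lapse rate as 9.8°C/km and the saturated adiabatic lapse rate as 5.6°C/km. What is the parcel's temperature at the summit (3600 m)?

From 400 m to 1500 m (dry): cools by 9.8 × 1.1 = 10.78°C, giving 13.12°C.
From 1500 m to 3600 m (saturated): cools by 5.6 × 2.1 = 11.76°C, giving 1.36°C.

1.36°C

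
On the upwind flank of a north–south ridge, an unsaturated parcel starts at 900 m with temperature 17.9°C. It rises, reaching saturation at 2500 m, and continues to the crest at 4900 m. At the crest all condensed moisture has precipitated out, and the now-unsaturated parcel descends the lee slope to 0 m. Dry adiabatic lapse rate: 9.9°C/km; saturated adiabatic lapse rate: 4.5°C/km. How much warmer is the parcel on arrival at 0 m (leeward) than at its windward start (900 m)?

From 900 m to 2500 m (dry): cools by 9.9 × 1.6 = 15.84°C, giving 2.06°C.
From 2500 m to 4900 m (saturated): cools by 4.5 × 2.4 = 10.8°C, giving -8.74°C.
From 4900 m to 0 m (dry descent): warms by 9.9 × 4.9 = 48.51°C, giving 39.77°C.
Net change vs windward start: 39.77 − 17.9 = +21.87°C

+21.87°C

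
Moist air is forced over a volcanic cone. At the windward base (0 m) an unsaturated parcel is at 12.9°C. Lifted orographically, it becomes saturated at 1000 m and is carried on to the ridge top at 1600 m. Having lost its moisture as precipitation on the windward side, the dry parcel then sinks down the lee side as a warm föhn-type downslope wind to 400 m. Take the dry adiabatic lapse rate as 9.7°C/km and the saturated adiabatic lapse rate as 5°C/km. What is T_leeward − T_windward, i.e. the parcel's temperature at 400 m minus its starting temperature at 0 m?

From 0 m to 1000 m (dry): cools by 9.7 × 1 = 9.7°C, giving 3.2°C.
From 1000 m to 1600 m (saturated): cools by 5 × 0.6 = 3°C, giving 0.2°C.
From 1600 m to 400 m (dry descent): warms by 9.7 × 1.2 = 11.64°C, giving 11.84°C.
Net change vs windward start: 11.84 − 12.9 = -1.06°C

-1.06°C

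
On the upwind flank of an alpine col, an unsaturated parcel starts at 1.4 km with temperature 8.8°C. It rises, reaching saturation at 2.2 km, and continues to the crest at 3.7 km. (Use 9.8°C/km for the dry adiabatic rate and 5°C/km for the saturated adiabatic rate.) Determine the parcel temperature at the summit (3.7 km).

1400–2200 m, dry: Δz = 0.8 km ⇒ ΔT = -7.84°C; T = 0.96°C
2200–3700 m, saturated: Δz = 1.5 km ⇒ ΔT = -7.5°C; T = -6.54°C

-6.54°C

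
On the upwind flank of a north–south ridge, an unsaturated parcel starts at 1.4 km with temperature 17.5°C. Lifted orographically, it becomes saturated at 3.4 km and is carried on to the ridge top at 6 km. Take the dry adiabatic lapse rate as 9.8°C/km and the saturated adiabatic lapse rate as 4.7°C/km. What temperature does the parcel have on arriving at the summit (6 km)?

1400–3400 m, dry: Δz = 2 km ⇒ ΔT = -19.6°C; T = -2.1°C
3400–6000 m, saturated: Δz = 2.6 km ⇒ ΔT = -12.22°C; T = -14.32°C

-14.32°C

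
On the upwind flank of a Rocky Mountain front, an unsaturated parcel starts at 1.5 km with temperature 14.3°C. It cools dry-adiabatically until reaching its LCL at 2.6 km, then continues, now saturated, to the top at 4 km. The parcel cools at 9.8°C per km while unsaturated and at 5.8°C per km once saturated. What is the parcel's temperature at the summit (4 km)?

-4.6°C

1500 → 2600 m (dry, 9.8°C/km): ΔT = -9.8 × 1.1 = -10.78°C → T = 3.52°C
2600 → 4000 m (saturated, 5.8°C/km): ΔT = -5.8 × 1.4 = -8.12°C → T = -4.6°C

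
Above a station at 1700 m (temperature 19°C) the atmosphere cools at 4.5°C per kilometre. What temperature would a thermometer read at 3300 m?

11.8°C

1700 → 3300 m (environmental, 4.5°C/km): ΔT = -4.5 × 1.6 = -7.2°C → T = 11.8°C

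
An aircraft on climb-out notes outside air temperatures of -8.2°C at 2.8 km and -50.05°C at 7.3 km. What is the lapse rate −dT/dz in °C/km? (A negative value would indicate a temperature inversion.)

Γ = −ΔT/Δz = (-8.2 − (-50.05)) / (7300 − 2800) m
  = 41.85°C / 4.5 km = 9.3°C/km

9.3°C/km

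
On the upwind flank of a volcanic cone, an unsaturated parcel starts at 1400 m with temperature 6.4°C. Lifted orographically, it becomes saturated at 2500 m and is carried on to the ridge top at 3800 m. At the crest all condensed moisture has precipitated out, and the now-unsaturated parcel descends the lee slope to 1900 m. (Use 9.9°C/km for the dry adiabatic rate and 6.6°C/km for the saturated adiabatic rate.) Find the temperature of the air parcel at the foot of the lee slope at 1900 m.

1400–2500 m, dry: Δz = 1.1 km ⇒ ΔT = -10.89°C; T = -4.49°C
2500–3800 m, saturated: Δz = 1.3 km ⇒ ΔT = -8.58°C; T = -13.07°C
3800–1900 m, dry descent: Δz = 1.9 km ⇒ ΔT = +18.81°C; T = 5.74°C

5.74°C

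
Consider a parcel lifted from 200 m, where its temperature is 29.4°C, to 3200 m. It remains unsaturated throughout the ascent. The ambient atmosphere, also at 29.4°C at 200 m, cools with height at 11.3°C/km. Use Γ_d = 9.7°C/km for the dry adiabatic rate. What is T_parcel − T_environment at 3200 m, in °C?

+4.8°C (parcel warmer than environment)

Parcel:
  200 → 3200 m (dry, 9.7°C/km): ΔT = -9.7 × 3 = -29.1°C → T = 0.3°C
Environment:
  200 → 3200 m (environment, 11.3°C/km): ΔT = -11.3 × 3 = -33.9°C → T = -4.5°C
T_parcel − T_env = 0.3 − (-4.5) = +4.8°C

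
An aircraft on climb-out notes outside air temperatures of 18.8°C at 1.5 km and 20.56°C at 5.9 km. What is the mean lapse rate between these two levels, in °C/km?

-0.4°C/km

Γ = −ΔT/Δz = (18.8 − 20.56) / (5900 − 1500) m
  = -1.76°C / 4.4 km = -0.4°C/km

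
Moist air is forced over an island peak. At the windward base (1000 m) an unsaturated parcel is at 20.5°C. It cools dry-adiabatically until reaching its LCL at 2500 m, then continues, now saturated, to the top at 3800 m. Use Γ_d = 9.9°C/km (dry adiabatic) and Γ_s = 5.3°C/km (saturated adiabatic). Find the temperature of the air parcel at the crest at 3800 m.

-1.24°C

From 1000 m to 2500 m (dry): cools by 9.9 × 1.5 = 14.85°C, giving 5.65°C.
From 2500 m to 3800 m (saturated): cools by 5.3 × 1.3 = 6.89°C, giving -1.24°C.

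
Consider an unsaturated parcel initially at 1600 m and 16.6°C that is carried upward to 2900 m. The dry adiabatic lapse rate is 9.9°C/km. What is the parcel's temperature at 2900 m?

1600 → 2900 m (dry adiabatic, 9.9°C/km): ΔT = -9.9 × 1.3 = -12.87°C → T = 3.73°C

3.73°C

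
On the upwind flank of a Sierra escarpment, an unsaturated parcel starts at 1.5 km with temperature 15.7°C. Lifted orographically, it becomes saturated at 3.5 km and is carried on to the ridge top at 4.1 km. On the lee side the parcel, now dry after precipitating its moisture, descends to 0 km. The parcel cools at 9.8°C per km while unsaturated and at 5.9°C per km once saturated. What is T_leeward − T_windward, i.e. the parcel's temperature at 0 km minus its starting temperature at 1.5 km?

From 1500 m to 3500 m (dry): cools by 9.8 × 2 = 19.6°C, giving -3.9°C.
From 3500 m to 4100 m (saturated): cools by 5.9 × 0.6 = 3.54°C, giving -7.44°C.
From 4100 m to 0 m (dry descent): warms by 9.8 × 4.1 = 40.18°C, giving 32.74°C.
Net change vs windward start: 32.74 − 15.7 = +17.04°C

+17.04°C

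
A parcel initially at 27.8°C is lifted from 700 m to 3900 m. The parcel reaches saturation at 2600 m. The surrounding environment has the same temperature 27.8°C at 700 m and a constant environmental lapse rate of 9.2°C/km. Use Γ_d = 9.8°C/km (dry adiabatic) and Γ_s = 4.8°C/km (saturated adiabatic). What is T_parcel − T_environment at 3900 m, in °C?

+4.58°C (parcel warmer than environment)

Parcel:
  700–2600 m, dry: Δz = 1.9 km ⇒ ΔT = -18.62°C; T = 9.18°C
  2600–3900 m, saturated: Δz = 1.3 km ⇒ ΔT = -6.24°C; T = 2.94°C
Environment:
  700–3900 m, environment: Δz = 3.2 km ⇒ ΔT = -29.44°C; T = -1.64°C
T_parcel − T_env = 2.94 − (-1.64) = +4.58°C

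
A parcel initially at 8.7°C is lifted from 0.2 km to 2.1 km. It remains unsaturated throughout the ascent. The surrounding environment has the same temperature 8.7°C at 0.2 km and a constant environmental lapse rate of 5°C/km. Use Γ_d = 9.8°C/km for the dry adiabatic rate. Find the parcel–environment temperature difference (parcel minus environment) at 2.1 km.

-9.12°C (parcel cooler than environment)

Parcel:
  Dry to 2100 m: -9.8 × 1.9 km = -18.62°C, so T = -9.92°C.
Environment:
  Environment to 2100 m: -5 × 1.9 km = -9.5°C, so T = -0.8°C.
T_parcel − T_env = -9.92 − (-0.8) = -9.12°C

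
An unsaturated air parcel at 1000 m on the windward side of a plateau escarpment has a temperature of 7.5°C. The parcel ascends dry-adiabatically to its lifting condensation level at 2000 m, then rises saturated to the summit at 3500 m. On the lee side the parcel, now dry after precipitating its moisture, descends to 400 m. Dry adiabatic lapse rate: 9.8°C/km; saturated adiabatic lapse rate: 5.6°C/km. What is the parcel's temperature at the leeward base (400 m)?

19.68°C

From 1000 m to 2000 m (dry): cools by 9.8 × 1 = 9.8°C, giving -2.3°C.
From 2000 m to 3500 m (saturated): cools by 5.6 × 1.5 = 8.4°C, giving -10.7°C.
From 3500 m to 400 m (dry descent): warms by 9.8 × 3.1 = 30.38°C, giving 19.68°C.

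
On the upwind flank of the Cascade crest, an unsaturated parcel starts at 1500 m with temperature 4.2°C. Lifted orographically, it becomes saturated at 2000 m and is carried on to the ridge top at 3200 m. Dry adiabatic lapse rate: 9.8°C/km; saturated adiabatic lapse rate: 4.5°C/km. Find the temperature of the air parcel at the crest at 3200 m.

From 1500 m to 2000 m (dry): cools by 9.8 × 0.5 = 4.9°C, giving -0.7°C.
From 2000 m to 3200 m (saturated): cools by 4.5 × 1.2 = 5.4°C, giving -6.1°C.

-6.1°C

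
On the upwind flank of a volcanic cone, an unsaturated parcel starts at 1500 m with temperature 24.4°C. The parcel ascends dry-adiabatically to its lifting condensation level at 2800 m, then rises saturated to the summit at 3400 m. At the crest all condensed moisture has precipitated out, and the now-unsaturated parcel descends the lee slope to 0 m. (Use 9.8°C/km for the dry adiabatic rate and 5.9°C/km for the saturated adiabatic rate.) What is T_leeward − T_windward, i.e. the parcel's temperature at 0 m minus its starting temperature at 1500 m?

1500 → 2800 m (dry, 9.8°C/km): ΔT = -9.8 × 1.3 = -12.74°C → T = 11.66°C
2800 → 3400 m (saturated, 5.9°C/km): ΔT = -5.9 × 0.6 = -3.54°C → T = 8.12°C
3400 → 0 m (dry descent, 9.8°C/km): ΔT = +9.8 × 3.4 = +33.32°C → T = 41.44°C
Net change vs windward start: 41.44 − 24.4 = +17.04°C

+17.04°C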